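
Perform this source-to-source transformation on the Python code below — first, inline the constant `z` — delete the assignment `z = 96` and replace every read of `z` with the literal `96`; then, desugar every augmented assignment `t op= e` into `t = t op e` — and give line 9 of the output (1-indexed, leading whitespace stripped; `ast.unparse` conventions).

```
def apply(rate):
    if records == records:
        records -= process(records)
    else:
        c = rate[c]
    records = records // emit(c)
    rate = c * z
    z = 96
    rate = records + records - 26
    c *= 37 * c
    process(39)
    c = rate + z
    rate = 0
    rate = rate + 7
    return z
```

c = c * (37 * c)

Transformed code:
def apply(rate):
    if records == records:
        records = records - process(records)
    else:
        c = rate[c]
    records = records // emit(c)
    rate = c * 96
    rate = records + records - 26
    c = c * (37 * c)
    process(39)
    c = rate + 96
    rate = 0
    rate = rate + 7
    return 96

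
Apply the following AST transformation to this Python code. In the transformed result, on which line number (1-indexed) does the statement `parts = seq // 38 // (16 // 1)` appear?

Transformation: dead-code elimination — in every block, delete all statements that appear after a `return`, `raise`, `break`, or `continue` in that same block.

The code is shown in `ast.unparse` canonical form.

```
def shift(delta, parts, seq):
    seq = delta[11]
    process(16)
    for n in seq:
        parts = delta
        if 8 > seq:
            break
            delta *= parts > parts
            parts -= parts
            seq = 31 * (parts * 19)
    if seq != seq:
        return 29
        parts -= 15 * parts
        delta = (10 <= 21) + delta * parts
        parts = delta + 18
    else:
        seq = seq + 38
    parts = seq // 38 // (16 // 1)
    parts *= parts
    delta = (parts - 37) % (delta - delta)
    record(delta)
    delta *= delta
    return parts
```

Transformed code:
def shift(delta, parts, seq):
    seq = delta[11]
    process(16)
    for n in seq:
        parts = delta
        if 8 > seq:
            break
    if seq != seq:
        return 29
    else:
        seq = seq + 38
    parts = seq // 38 // (16 // 1)
    parts *= parts
    delta = (parts - 37) % (delta - delta)
    record(delta)
    delta *= delta
    return parts

12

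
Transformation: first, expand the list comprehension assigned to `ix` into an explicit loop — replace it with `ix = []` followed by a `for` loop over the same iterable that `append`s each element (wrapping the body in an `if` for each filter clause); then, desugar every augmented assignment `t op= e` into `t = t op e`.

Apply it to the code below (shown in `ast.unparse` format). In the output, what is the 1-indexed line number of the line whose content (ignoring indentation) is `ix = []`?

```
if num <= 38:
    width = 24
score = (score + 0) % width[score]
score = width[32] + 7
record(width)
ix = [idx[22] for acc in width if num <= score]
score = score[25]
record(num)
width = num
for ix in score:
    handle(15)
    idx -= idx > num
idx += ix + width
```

6

Transformed code:
if num <= 38:
    width = 24
score = (score + 0) % width[score]
score = width[32] + 7
record(width)
ix = []
for acc in width:
    if num <= score:
        ix.append(idx[22])
score = score[25]
record(num)
width = num
for ix in score:
    handle(15)
    idx = idx - (idx > num)
idx = idx + (ix + width)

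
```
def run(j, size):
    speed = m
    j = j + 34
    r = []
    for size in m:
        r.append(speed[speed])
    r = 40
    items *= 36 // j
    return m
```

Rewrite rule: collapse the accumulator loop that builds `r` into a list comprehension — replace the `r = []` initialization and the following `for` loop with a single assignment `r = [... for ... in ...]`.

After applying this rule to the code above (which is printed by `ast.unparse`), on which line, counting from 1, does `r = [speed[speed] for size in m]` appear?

Transformed code:
def run(j, size):
    speed = m
    j = j + 34
    r = [speed[speed] for size in m]
    r = 40
    items *= 36 // j
    return m

4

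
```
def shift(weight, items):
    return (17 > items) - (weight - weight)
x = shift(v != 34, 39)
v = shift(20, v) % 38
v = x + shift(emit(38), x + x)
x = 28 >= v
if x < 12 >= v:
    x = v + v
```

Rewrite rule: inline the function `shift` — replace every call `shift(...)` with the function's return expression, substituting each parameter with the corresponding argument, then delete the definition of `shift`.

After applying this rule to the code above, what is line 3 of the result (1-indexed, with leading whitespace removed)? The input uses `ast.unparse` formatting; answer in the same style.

v = x + ((17 > x + x) - (emit(38) - emit(38)))

Transformed code:
x = (17 > 39) - ((v != 34) - (v != 34))
v = ((17 > v) - (20 - 20)) % 38
v = x + ((17 > x + x) - (emit(38) - emit(38)))
x = 28 >= v
if x < 12 >= v:
    x = v + v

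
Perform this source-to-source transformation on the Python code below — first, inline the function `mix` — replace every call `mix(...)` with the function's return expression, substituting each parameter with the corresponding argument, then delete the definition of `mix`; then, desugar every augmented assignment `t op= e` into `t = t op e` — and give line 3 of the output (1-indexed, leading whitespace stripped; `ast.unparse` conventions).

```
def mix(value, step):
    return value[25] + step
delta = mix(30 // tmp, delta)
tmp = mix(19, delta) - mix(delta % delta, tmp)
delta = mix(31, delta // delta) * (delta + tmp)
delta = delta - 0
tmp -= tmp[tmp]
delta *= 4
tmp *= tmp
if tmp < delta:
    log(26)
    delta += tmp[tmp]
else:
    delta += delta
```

delta = (31[25] + delta // delta) * (delta + tmp)

Transformed code:
delta = (30 // tmp)[25] + delta
tmp = 19[25] + delta - ((delta % delta)[25] + tmp)
delta = (31[25] + delta // delta) * (delta + tmp)
delta = delta - 0
tmp = tmp - tmp[tmp]
delta = delta * 4
tmp = tmp * tmp
if tmp < delta:
    log(26)
    delta = delta + tmp[tmp]
else:
    delta = delta + delta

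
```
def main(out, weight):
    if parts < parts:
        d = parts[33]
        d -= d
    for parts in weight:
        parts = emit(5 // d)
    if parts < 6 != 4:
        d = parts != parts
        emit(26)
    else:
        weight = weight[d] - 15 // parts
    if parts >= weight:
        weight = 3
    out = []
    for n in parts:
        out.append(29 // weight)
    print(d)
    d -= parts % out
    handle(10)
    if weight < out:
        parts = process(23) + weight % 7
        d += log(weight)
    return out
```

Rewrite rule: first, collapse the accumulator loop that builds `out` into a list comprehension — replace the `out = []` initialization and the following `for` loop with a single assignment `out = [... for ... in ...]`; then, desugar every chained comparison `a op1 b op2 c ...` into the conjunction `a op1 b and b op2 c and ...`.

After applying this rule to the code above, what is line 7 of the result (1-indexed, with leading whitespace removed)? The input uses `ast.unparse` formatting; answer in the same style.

Transformed code:
def main(out, weight):
    if parts < parts:
        d = parts[33]
        d -= d
    for parts in weight:
        parts = emit(5 // d)
    if parts < 6 and 6 != 4:
        d = parts != parts
        emit(26)
    else:
        weight = weight[d] - 15 // parts
    if parts >= weight:
        weight = 3
    out = [29 // weight for n in parts]
    print(d)
    d -= parts % out
    handle(10)
    if weight < out:
        parts = process(23) + weight % 7
        d += log(weight)
    return out

if parts < 6 and 6 != 4:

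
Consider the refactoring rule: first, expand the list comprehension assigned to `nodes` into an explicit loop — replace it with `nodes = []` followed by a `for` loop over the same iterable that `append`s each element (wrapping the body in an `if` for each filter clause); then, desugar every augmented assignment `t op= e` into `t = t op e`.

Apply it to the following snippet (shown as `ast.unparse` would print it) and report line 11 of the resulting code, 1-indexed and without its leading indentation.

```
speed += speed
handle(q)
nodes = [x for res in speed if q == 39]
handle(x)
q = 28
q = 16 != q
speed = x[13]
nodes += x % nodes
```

Transformed code:
speed = speed + speed
handle(q)
nodes = []
for res in speed:
    if q == 39:
        nodes.append(x)
handle(x)
q = 28
q = 16 != q
speed = x[13]
nodes = nodes + x % nodes

nodes = nodes + x % nodes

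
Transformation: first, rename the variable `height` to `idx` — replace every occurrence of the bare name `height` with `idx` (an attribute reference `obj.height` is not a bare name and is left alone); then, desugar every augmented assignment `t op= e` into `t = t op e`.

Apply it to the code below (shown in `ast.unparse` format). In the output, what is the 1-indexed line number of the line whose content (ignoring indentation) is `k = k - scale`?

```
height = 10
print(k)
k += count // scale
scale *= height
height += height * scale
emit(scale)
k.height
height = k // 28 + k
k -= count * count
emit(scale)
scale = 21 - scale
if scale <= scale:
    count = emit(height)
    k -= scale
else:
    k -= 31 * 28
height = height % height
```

14

Transformed code:
idx = 10
print(k)
k = k + count // scale
scale = scale * idx
idx = idx + idx * scale
emit(scale)
k.height
idx = k // 28 + k
k = k - count * count
emit(scale)
scale = 21 - scale
if scale <= scale:
    count = emit(idx)
    k = k - scale
else:
    k = k - 31 * 28
idx = idx % idx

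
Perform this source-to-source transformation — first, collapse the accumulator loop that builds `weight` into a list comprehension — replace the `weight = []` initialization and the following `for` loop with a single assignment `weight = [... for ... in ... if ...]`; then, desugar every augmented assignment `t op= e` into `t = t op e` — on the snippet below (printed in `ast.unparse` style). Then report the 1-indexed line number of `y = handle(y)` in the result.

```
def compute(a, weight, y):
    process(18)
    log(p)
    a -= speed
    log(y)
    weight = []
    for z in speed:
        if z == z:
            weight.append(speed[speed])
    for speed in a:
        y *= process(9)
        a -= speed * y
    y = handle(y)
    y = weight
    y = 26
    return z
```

Transformed code:
def compute(a, weight, y):
    process(18)
    log(p)
    a = a - speed
    log(y)
    weight = [speed[speed] for z in speed if z == z]
    for speed in a:
        y = y * process(9)
        a = a - speed * y
    y = handle(y)
    y = weight
    y = 26
    return z

10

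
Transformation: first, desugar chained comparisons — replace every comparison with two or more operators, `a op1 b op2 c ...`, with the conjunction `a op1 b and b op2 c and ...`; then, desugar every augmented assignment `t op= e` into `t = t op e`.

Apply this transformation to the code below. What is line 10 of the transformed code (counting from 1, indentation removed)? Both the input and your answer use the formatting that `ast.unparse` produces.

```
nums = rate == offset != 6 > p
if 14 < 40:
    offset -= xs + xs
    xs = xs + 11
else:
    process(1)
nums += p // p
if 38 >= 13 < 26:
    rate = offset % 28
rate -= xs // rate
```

rate = rate - xs // rate

Transformed code:
nums = rate == offset and offset != 6 and (6 > p)
if 14 < 40:
    offset = offset - (xs + xs)
    xs = xs + 11
else:
    process(1)
nums = nums + p // p
if 38 >= 13 and 13 < 26:
    rate = offset % 28
rate = rate - xs // rate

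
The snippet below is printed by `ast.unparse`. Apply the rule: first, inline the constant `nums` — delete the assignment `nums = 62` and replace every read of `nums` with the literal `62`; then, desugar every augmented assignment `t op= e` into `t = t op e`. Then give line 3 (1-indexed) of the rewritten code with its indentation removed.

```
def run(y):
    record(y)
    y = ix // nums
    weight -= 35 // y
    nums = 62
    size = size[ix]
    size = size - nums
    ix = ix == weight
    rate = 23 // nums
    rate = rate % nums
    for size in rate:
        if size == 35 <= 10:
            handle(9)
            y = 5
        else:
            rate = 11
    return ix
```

y = ix // 62

Transformed code:
def run(y):
    record(y)
    y = ix // 62
    weight = weight - 35 // y
    size = size[ix]
    size = size - 62
    ix = ix == weight
    rate = 23 // 62
    rate = rate % 62
    for size in rate:
        if size == 35 <= 10:
            handle(9)
            y = 5
        else:
            rate = 11
    return ix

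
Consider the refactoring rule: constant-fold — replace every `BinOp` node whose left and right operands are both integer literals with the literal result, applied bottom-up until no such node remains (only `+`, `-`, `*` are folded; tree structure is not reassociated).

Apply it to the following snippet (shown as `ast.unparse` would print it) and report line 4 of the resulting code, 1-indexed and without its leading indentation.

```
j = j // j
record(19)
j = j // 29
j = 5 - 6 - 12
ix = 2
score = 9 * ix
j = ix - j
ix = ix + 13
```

Transformed code:
j = j // j
record(19)
j = j // 29
j = -13
ix = 2
score = 9 * ix
j = ix - j
ix = ix + 13

j = -13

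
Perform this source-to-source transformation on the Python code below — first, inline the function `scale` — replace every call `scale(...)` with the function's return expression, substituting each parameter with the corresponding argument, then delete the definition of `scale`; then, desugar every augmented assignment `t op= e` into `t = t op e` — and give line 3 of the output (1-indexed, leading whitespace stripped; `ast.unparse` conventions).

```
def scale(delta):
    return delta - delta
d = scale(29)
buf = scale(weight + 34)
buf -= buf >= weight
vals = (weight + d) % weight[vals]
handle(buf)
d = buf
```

buf = buf - (buf >= weight)

Transformed code:
d = 29 - 29
buf = weight + 34 - (weight + 34)
buf = buf - (buf >= weight)
vals = (weight + d) % weight[vals]
handle(buf)
d = buf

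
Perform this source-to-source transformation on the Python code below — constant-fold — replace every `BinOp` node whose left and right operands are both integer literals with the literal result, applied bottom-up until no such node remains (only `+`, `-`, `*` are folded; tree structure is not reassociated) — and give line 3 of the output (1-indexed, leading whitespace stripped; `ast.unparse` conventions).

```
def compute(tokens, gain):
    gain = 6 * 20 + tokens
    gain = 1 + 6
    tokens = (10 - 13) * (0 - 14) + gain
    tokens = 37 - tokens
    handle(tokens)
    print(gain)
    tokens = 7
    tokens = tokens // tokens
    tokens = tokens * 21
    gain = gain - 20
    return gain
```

Transformed code:
def compute(tokens, gain):
    gain = 120 + tokens
    gain = 7
    tokens = 42 + gain
    tokens = 37 - tokens
    handle(tokens)
    print(gain)
    tokens = 7
    tokens = tokens // tokens
    tokens = tokens * 21
    gain = gain - 20
    return gain

gain = 7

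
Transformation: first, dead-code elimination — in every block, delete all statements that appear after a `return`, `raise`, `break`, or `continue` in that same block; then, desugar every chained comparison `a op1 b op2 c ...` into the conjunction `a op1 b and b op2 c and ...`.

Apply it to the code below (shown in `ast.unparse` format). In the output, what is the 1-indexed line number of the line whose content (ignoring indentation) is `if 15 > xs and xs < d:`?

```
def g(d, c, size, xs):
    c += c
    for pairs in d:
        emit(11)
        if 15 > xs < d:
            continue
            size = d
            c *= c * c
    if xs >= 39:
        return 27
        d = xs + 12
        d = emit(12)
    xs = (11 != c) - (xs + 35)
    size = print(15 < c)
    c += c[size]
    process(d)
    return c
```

5

Transformed code:
def g(d, c, size, xs):
    c += c
    for pairs in d:
        emit(11)
        if 15 > xs and xs < d:
            continue
    if xs >= 39:
        return 27
    xs = (11 != c) - (xs + 35)
    size = print(15 < c)
    c += c[size]
    process(d)
    return c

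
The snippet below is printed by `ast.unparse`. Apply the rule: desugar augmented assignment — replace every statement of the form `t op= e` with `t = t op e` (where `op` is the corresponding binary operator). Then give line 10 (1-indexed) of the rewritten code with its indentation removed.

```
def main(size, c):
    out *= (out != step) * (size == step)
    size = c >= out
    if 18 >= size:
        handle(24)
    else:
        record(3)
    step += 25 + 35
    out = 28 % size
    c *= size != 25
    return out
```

c = c * (size != 25)

Transformed code:
def main(size, c):
    out = out * ((out != step) * (size == step))
    size = c >= out
    if 18 >= size:
        handle(24)
    else:
        record(3)
    step = step + (25 + 35)
    out = 28 % size
    c = c * (size != 25)
    return out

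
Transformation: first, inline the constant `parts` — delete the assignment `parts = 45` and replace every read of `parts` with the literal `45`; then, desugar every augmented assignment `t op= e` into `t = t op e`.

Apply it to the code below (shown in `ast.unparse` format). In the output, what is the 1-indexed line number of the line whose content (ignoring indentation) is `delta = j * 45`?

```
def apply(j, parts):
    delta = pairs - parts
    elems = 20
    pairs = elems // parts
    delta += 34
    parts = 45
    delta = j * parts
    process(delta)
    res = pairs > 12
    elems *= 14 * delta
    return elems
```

Transformed code:
def apply(j, parts):
    delta = pairs - 45
    elems = 20
    pairs = elems // 45
    delta = delta + 34
    delta = j * 45
    process(delta)
    res = pairs > 12
    elems = elems * (14 * delta)
    return elems

6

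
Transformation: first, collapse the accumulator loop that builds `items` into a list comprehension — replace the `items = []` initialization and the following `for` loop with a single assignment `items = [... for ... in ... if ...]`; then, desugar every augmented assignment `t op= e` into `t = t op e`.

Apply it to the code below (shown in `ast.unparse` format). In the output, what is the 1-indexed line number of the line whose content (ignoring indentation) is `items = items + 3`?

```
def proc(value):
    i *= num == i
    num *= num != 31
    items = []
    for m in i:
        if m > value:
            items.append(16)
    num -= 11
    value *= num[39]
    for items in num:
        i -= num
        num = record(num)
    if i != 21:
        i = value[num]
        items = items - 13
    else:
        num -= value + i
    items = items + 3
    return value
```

Transformed code:
def proc(value):
    i = i * (num == i)
    num = num * (num != 31)
    items = [16 for m in i if m > value]
    num = num - 11
    value = value * num[39]
    for items in num:
        i = i - num
        num = record(num)
    if i != 21:
        i = value[num]
        items = items - 13
    else:
        num = num - (value + i)
    items = items + 3
    return value

15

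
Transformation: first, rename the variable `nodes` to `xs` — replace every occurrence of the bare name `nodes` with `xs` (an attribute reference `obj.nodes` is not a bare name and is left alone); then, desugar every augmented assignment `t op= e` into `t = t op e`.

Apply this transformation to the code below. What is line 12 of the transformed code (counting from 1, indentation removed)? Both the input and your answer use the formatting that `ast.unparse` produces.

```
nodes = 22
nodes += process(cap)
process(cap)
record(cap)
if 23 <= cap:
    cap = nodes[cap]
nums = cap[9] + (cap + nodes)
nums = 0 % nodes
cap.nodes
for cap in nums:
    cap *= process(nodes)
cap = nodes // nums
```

cap = xs // nums

Transformed code:
xs = 22
xs = xs + process(cap)
process(cap)
record(cap)
if 23 <= cap:
    cap = xs[cap]
nums = cap[9] + (cap + xs)
nums = 0 % xs
cap.nodes
for cap in nums:
    cap = cap * process(xs)
cap = xs // nums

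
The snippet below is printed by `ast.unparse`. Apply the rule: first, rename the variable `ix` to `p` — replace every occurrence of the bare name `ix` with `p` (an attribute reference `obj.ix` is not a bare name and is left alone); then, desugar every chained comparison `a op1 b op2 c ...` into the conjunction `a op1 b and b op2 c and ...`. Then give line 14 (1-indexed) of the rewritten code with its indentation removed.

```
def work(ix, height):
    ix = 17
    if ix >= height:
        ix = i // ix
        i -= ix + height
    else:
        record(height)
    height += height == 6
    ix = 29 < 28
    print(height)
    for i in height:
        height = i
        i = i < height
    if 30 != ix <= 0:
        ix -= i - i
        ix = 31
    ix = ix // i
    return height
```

Transformed code:
def work(p, height):
    p = 17
    if p >= height:
        p = i // p
        i -= p + height
    else:
        record(height)
    height += height == 6
    p = 29 < 28
    print(height)
    for i in height:
        height = i
        i = i < height
    if 30 != p and p <= 0:
        p -= i - i
        p = 31
    p = p // i
    return height

if 30 != p and p <= 0:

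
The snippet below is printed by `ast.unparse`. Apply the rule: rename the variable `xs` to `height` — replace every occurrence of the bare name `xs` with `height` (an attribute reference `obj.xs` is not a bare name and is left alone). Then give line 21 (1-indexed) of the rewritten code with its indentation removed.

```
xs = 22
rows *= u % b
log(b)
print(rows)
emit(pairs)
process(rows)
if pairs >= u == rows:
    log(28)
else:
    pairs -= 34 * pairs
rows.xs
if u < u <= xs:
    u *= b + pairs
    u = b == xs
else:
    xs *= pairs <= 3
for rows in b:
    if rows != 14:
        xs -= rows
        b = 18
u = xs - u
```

u = height - u

Transformed code:
height = 22
rows *= u % b
log(b)
print(rows)
emit(pairs)
process(rows)
if pairs >= u == rows:
    log(28)
else:
    pairs -= 34 * pairs
rows.xs
if u < u <= height:
    u *= b + pairs
    u = b == height
else:
    height *= pairs <= 3
for rows in b:
    if rows != 14:
        height -= rows
        b = 18
u = height - u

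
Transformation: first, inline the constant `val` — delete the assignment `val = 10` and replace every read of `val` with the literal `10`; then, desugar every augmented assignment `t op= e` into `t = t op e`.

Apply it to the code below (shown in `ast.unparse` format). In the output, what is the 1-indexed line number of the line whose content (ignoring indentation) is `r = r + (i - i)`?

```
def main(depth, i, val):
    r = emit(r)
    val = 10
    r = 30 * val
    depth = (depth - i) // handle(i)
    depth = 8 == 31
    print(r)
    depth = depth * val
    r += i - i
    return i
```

Transformed code:
def main(depth, i, val):
    r = emit(r)
    r = 30 * 10
    depth = (depth - i) // handle(i)
    depth = 8 == 31
    print(r)
    depth = depth * 10
    r = r + (i - i)
    return i

8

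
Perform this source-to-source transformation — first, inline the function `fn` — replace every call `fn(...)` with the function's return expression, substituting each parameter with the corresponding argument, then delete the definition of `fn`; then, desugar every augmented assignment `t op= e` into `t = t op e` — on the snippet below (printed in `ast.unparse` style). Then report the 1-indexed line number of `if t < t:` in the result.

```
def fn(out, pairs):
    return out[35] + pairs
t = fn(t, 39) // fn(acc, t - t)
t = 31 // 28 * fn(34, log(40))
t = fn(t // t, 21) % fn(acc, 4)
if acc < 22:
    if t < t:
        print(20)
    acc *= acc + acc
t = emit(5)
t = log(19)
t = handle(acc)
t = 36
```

5

Transformed code:
t = (t[35] + 39) // (acc[35] + (t - t))
t = 31 // 28 * (34[35] + log(40))
t = ((t // t)[35] + 21) % (acc[35] + 4)
if acc < 22:
    if t < t:
        print(20)
    acc = acc * (acc + acc)
t = emit(5)
t = log(19)
t = handle(acc)
t = 36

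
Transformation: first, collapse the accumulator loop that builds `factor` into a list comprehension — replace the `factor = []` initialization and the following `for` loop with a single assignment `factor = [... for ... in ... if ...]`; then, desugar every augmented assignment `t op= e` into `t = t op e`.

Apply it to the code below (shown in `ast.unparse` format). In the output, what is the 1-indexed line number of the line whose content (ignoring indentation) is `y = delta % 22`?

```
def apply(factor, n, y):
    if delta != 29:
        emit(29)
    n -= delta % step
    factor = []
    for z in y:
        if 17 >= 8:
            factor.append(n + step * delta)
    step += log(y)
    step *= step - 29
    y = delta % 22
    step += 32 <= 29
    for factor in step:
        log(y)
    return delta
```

8

Transformed code:
def apply(factor, n, y):
    if delta != 29:
        emit(29)
    n = n - delta % step
    factor = [n + step * delta for z in y if 17 >= 8]
    step = step + log(y)
    step = step * (step - 29)
    y = delta % 22
    step = step + (32 <= 29)
    for factor in step:
        log(y)
    return delta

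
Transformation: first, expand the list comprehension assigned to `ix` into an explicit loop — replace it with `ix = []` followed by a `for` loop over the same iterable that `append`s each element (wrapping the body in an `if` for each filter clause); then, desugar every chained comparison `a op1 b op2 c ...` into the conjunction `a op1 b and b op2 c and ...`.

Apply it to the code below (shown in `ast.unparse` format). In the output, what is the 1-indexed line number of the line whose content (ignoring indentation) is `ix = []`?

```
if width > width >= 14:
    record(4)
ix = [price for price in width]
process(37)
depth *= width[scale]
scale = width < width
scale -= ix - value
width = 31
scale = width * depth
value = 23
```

3

Transformed code:
if width > width and width >= 14:
    record(4)
ix = []
for price in width:
    ix.append(price)
process(37)
depth *= width[scale]
scale = width < width
scale -= ix - value
width = 31
scale = width * depth
value = 23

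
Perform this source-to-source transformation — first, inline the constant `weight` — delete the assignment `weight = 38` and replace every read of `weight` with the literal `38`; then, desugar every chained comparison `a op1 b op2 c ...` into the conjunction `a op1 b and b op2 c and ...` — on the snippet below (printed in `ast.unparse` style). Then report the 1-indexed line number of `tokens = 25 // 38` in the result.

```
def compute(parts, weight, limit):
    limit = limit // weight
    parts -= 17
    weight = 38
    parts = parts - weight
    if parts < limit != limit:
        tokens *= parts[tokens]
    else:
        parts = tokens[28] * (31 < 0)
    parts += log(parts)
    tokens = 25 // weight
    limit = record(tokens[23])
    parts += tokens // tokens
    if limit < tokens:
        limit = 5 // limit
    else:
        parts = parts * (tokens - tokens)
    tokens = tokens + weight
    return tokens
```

10

Transformed code:
def compute(parts, weight, limit):
    limit = limit // 38
    parts -= 17
    parts = parts - 38
    if parts < limit and limit != limit:
        tokens *= parts[tokens]
    else:
        parts = tokens[28] * (31 < 0)
    parts += log(parts)
    tokens = 25 // 38
    limit = record(tokens[23])
    parts += tokens // tokens
    if limit < tokens:
        limit = 5 // limit
    else:
        parts = parts * (tokens - tokens)
    tokens = tokens + 38
    return tokens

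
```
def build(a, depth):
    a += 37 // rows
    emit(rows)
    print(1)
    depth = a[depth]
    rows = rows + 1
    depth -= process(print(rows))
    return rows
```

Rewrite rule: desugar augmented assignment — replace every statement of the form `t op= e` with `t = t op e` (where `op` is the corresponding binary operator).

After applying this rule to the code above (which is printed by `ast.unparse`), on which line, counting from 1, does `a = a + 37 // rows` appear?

Transformed code:
def build(a, depth):
    a = a + 37 // rows
    emit(rows)
    print(1)
    depth = a[depth]
    rows = rows + 1
    depth = depth - process(print(rows))
    return rows

2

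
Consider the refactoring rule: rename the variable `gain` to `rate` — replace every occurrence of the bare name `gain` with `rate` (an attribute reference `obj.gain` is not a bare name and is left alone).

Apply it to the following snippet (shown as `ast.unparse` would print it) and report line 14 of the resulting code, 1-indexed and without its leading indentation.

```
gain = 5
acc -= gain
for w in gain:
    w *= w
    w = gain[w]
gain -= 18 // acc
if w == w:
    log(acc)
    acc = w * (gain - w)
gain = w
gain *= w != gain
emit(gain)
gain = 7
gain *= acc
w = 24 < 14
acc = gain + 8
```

Transformed code:
rate = 5
acc -= rate
for w in rate:
    w *= w
    w = rate[w]
rate -= 18 // acc
if w == w:
    log(acc)
    acc = w * (rate - w)
rate = w
rate *= w != rate
emit(rate)
rate = 7
rate *= acc
w = 24 < 14
acc = rate + 8

rate *= acc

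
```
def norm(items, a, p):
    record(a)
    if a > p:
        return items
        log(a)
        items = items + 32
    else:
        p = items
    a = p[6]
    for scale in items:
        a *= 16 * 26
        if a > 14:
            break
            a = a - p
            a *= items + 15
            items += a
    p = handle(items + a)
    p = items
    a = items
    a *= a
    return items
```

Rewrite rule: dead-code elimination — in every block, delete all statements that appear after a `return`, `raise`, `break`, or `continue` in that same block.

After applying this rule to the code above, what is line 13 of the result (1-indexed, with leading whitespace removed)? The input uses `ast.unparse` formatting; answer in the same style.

Transformed code:
def norm(items, a, p):
    record(a)
    if a > p:
        return items
    else:
        p = items
    a = p[6]
    for scale in items:
        a *= 16 * 26
        if a > 14:
            break
    p = handle(items + a)
    p = items
    a = items
    a *= a
    return items

p = items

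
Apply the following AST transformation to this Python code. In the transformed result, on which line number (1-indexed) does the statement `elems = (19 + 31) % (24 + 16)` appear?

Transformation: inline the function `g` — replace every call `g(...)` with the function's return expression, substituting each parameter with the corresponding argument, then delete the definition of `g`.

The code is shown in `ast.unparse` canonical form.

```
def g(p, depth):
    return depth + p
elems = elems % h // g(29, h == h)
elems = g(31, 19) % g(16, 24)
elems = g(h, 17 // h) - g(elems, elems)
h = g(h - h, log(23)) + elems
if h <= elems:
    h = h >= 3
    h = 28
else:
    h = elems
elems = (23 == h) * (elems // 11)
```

Transformed code:
elems = elems % h // ((h == h) + 29)
elems = (19 + 31) % (24 + 16)
elems = 17 // h + h - (elems + elems)
h = log(23) + (h - h) + elems
if h <= elems:
    h = h >= 3
    h = 28
else:
    h = elems
elems = (23 == h) * (elems // 11)

2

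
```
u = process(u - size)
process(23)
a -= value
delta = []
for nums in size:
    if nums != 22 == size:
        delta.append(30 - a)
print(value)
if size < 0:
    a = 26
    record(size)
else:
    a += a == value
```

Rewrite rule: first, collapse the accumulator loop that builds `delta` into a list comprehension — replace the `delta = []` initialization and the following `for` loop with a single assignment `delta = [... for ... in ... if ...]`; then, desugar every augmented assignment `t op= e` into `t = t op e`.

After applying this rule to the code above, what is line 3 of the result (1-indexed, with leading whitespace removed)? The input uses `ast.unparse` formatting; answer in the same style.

a = a - value

Transformed code:
u = process(u - size)
process(23)
a = a - value
delta = [30 - a for nums in size if nums != 22 == size]
print(value)
if size < 0:
    a = 26
    record(size)
else:
    a = a + (a == value)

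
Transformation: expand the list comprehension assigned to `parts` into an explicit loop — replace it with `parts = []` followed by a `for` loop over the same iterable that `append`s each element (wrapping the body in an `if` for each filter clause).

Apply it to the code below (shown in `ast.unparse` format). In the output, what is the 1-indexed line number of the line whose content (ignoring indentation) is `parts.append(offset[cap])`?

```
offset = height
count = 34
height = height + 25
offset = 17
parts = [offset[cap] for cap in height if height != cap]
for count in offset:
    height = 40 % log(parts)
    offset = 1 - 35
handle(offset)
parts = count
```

Transformed code:
offset = height
count = 34
height = height + 25
offset = 17
parts = []
for cap in height:
    if height != cap:
        parts.append(offset[cap])
for count in offset:
    height = 40 % log(parts)
    offset = 1 - 35
handle(offset)
parts = count

8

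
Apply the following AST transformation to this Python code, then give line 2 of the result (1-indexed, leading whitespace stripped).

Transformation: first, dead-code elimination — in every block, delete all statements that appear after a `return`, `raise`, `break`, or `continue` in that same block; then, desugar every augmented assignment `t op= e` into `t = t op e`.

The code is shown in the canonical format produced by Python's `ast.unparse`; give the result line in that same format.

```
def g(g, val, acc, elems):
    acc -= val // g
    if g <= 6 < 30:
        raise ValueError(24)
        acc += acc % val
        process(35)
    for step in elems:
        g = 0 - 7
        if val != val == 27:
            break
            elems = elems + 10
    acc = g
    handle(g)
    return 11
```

acc = acc - val // g

Transformed code:
def g(g, val, acc, elems):
    acc = acc - val // g
    if g <= 6 < 30:
        raise ValueError(24)
    for step in elems:
        g = 0 - 7
        if val != val == 27:
            break
    acc = g
    handle(g)
    return 11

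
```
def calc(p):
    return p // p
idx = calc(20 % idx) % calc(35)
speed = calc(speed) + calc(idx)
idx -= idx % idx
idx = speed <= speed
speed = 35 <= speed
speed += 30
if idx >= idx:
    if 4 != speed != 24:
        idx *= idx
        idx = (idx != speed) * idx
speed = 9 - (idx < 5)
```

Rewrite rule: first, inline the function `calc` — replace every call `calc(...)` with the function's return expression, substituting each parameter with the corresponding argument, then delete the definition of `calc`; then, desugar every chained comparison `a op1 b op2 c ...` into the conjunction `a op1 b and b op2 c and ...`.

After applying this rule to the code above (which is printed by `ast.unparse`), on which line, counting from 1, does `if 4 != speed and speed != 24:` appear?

Transformed code:
idx = 20 % idx // (20 % idx) % (35 // 35)
speed = speed // speed + idx // idx
idx -= idx % idx
idx = speed <= speed
speed = 35 <= speed
speed += 30
if idx >= idx:
    if 4 != speed and speed != 24:
        idx *= idx
        idx = (idx != speed) * idx
speed = 9 - (idx < 5)

8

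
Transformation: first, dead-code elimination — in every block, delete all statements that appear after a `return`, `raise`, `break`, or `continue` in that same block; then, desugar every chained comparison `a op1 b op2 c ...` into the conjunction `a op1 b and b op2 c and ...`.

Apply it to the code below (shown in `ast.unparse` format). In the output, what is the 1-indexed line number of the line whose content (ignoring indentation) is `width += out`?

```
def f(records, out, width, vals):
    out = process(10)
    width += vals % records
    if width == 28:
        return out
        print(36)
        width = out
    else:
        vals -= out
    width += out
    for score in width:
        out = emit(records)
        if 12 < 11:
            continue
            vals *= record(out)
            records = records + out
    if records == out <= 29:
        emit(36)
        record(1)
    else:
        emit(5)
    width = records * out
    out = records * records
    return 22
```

8

Transformed code:
def f(records, out, width, vals):
    out = process(10)
    width += vals % records
    if width == 28:
        return out
    else:
        vals -= out
    width += out
    for score in width:
        out = emit(records)
        if 12 < 11:
            continue
    if records == out and out <= 29:
        emit(36)
        record(1)
    else:
        emit(5)
    width = records * out
    out = records * records
    return 22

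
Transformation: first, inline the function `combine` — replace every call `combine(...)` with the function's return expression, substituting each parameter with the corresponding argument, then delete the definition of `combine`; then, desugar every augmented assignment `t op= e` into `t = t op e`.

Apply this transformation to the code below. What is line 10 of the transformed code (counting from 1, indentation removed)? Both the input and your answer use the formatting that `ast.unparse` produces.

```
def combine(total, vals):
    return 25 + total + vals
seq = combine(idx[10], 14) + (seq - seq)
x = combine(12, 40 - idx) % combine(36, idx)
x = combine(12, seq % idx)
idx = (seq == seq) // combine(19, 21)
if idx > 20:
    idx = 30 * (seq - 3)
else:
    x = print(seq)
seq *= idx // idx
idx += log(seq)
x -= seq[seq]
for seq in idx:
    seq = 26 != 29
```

Transformed code:
seq = 25 + idx[10] + 14 + (seq - seq)
x = (25 + 12 + (40 - idx)) % (25 + 36 + idx)
x = 25 + 12 + seq % idx
idx = (seq == seq) // (25 + 19 + 21)
if idx > 20:
    idx = 30 * (seq - 3)
else:
    x = print(seq)
seq = seq * (idx // idx)
idx = idx + log(seq)
x = x - seq[seq]
for seq in idx:
    seq = 26 != 29

idx = idx + log(seq)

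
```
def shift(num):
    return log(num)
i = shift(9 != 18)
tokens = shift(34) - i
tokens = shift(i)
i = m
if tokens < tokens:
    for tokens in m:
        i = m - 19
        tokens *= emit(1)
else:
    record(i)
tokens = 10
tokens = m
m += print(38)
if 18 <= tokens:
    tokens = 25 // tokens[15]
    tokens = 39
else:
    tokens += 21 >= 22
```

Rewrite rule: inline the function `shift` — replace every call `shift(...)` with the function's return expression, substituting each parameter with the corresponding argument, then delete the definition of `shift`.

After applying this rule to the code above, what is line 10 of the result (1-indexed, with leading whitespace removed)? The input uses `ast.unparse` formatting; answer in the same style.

Transformed code:
i = log(9 != 18)
tokens = log(34) - i
tokens = log(i)
i = m
if tokens < tokens:
    for tokens in m:
        i = m - 19
        tokens *= emit(1)
else:
    record(i)
tokens = 10
tokens = m
m += print(38)
if 18 <= tokens:
    tokens = 25 // tokens[15]
    tokens = 39
else:
    tokens += 21 >= 22

record(i)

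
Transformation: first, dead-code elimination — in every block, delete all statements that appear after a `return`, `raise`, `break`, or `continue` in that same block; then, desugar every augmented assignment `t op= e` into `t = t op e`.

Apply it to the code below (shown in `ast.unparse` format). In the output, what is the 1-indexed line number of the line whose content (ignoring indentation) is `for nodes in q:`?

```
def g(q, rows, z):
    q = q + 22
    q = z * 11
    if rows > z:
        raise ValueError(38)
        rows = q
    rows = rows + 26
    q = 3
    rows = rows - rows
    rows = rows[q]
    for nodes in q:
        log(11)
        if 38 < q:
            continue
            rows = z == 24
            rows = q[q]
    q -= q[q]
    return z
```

10

Transformed code:
def g(q, rows, z):
    q = q + 22
    q = z * 11
    if rows > z:
        raise ValueError(38)
    rows = rows + 26
    q = 3
    rows = rows - rows
    rows = rows[q]
    for nodes in q:
        log(11)
        if 38 < q:
            continue
    q = q - q[q]
    return z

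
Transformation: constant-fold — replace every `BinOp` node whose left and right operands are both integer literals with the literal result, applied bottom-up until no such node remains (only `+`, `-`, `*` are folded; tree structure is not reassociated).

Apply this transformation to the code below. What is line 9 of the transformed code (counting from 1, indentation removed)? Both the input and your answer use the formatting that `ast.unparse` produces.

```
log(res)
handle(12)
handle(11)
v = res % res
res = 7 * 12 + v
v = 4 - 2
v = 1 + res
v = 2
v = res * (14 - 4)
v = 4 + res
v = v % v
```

Transformed code:
log(res)
handle(12)
handle(11)
v = res % res
res = 84 + v
v = 2
v = 1 + res
v = 2
v = res * 10
v = 4 + res
v = v % v

v = res * 10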